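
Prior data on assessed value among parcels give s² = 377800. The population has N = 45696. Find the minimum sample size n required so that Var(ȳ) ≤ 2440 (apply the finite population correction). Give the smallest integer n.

Without fpc, n₀ = s²/D = 377800/2440 = 154.8361.
With fpc, (1 − n/N)·s²/n ≤ D requires n ≥ n₀/(1 + n₀/N) = 154.8361/(1 + 154.8361/45696) = 154.3132.
Rounding up, n = 155.

155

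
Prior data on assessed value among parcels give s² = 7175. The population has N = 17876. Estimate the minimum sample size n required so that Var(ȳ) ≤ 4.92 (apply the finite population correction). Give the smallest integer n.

Without fpc, n₀ = s²/D = 7175/4.92 = 1458.3333.
With fpc, (1 − n/N)·s²/n ≤ D requires n ≥ n₀/(1 + n₀/N) = 1458.3333/(1 + 1458.3333/17876) = 1348.3354.
Rounding up, n = 1349.

1349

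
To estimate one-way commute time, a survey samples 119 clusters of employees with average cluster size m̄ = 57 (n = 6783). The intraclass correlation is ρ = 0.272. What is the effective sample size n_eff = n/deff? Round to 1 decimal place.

deff = 1 + (57 − 1)·0.272 = 1 + 15.232 = 16.232.
n_eff = 6783 / 16.232 = 417.9.

417.9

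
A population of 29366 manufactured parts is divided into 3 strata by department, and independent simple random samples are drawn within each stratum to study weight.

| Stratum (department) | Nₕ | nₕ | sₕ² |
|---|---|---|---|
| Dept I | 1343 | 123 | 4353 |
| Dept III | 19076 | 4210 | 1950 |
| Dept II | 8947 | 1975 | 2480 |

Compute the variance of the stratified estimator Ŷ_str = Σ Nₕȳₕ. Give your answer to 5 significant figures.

Var(Ŷ_str) = Σₕ Nₕ²(1 − fₕ)sₕ²/nₕ.
Dept I: 1343²·(1 − 123/1343)·4353/123 = 5.7985499 × 10^7.
Dept III: 19076²·(1 − 4210/19076)·1950/4210 = 1.3135117 × 10^8.
Dept II: 8947²·(1 − 1975/8947)·2480/1975 = 7.8328425 × 10^7.
Sum = 2.6766509 × 10^8.

2.6767 × 10^8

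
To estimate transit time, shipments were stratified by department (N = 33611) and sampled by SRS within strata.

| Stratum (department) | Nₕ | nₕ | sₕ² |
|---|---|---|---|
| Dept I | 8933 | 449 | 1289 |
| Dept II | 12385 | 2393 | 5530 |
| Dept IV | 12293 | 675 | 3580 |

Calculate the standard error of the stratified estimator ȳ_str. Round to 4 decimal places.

1.0565

Var(ȳ_str) = Σₕ Wₕ²(1 − fₕ)sₕ²/nₕ with Wₕ = Nₕ/N, N = 33611.
Dept I: Wₕ = 0.26577609; term = 0.26577609²·(1 − 0.05026307)·1289/449 = 0.19259353.
Dept II: Wₕ = 0.36848056; term = 0.36848056²·(1 − 0.19321760)·5530/2393 = 0.25314421.
Dept IV: Wₕ = 0.36574336; term = 0.36574336²·(1 − 0.05490930)·3580/675 = 0.67051059.
Sum = 1.1162483.
SE = √(1.1162483) = 1.0565.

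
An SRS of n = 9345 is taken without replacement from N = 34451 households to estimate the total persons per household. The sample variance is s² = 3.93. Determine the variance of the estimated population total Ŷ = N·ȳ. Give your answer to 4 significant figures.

Var(Ŷ) = N²·Var(ȳ) = N²·(1 − n/N)·s²/n.
f = 9345/34451 = 0.27125483; Var(ȳ) = 0.72874517·3.93/9345 = 3.0647068 × 10^-4.
Var(Ŷ) = 34451² · (3.0647068 × 10^-4) = 363741.29.

363700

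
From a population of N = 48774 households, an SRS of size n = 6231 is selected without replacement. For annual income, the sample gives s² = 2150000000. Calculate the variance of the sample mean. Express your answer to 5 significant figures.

300970

Under SRS without replacement, Var(ȳ) = (1 − f)·s²/n with f = n/N = 6231/48774 = 0.12775249.
Var(ȳ) = (1 − 0.12775249)·2150000000/6231 = 0.87224751·345048.95 = 300968.09.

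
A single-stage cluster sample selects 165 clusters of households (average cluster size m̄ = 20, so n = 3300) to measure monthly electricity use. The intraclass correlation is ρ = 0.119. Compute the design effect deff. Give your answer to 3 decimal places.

deff = 1 + (20 − 1)·0.119 = 1 + 2.261 = 3.261.

3.261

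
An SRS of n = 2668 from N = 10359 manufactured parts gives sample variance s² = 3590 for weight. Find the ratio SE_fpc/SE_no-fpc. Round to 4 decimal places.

0.8617

f = n/N = 2668/10359 = 0.25755382.
SE_no-fpc = √(s²/n) = 1.1599902; SE_fpc = √((1−f)s²/n) = 0.99950921.
Ratio = √(1−f) = 0.86165317.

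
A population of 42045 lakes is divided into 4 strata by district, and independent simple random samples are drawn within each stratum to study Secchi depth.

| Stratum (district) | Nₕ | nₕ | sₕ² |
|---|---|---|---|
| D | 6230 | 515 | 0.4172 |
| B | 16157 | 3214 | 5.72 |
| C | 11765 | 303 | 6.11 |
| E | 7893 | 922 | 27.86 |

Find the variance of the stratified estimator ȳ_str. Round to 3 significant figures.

0.00271

Var(ȳ_str) = Σₕ Wₕ²(1 − fₕ)sₕ²/nₕ with Wₕ = Nₕ/N, N = 42045.
D: Wₕ = 0.14817457; term = 0.14817457²·(1 − 0.08266453)·0.4172/515 = 1.631596 × 10^-5.
B: Wₕ = 0.38427875; term = 0.38427875²·(1 − 0.19892307)·5.72/3214 = 2.1053152 × 10^-4.
C: Wₕ = 0.27981924; term = 0.27981924²·(1 − 0.02575436)·6.11/303 = 0.0015382333.
E: Wₕ = 0.18772743; term = 0.18772743²·(1 − 0.11681237)·27.86/922 = 9.404997 × 10^-4.
Sum = 0.0027055805.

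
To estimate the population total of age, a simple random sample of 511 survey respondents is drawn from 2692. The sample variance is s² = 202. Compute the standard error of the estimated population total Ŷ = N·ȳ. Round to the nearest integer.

Var(Ŷ) = N²·Var(ȳ) = N²·(1 − n/N)·s²/n.
f = 511/2692 = 0.18982169; Var(ȳ) = 0.81017831·202/511 = 0.32026618.
Var(Ŷ) = 2692² · 0.32026618 = 2.3209255 × 10^6.
SE(Ŷ) = √(2.3209255 × 10^6) = 1523.

1523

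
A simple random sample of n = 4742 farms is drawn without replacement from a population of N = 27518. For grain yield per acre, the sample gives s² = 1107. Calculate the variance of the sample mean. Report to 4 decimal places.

Under SRS without replacement, Var(ȳ) = (1 − f)·s²/n with f = n/N = 4742/27518 = 0.17232357.
Var(ȳ) = (1 − 0.17232357)·1107/4742 = 0.82767643·0.2334458 = 0.19321759.

0.1932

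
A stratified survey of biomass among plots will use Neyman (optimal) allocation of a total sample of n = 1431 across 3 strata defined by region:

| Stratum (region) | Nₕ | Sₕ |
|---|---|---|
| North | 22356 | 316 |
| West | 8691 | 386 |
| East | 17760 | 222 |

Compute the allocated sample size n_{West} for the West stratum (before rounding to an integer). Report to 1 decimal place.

334.3

Neyman allocation: nₕ = n·NₕSₕ / Σⱼ NⱼSⱼ.
Σ NⱼSⱼ = 22356·316 + 8691·386 + 17760·222 = 1.4361942 × 10^7.
n_{West} = 1431·8691·386 / (1.4361942 × 10^7) = 334.3.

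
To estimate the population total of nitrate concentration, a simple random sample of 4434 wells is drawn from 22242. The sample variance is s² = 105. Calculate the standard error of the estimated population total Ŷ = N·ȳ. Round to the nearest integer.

3063

Var(Ŷ) = N²·Var(ȳ) = N²·(1 − n/N)·s²/n.
f = 4434/22242 = 0.19935258; Var(ȳ) = 0.80064742·105/4434 = 0.018959851.
Var(Ŷ) = 22242² · 0.018959851 = 9.3795627 × 10^6.
SE(Ŷ) = √(9.3795627 × 10^6) = 3063.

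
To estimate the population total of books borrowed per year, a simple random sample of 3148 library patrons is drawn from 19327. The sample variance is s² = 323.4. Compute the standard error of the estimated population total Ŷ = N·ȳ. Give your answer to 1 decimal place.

5667.8

Var(Ŷ) = N²·Var(ȳ) = N²·(1 − n/N)·s²/n.
f = 3148/19327 = 0.16288094; Var(ȳ) = 0.83711906·323.4/3148 = 0.085998826.
Var(Ŷ) = 19327² · 0.085998826 = 3.2123393 × 10^7.
SE(Ŷ) = √(3.2123393 × 10^7) = 5667.8.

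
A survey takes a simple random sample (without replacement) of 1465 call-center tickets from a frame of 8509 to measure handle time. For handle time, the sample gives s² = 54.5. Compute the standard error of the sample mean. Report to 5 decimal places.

0.17549

Under SRS without replacement, Var(ȳ) = (1 − f)·s²/n with f = n/N = 1465/8509 = 0.17217064.
Var(ȳ) = (1 − 0.17217064)·54.5/1465 = 0.82782936·0.037201365 = 0.030796382.
SE(ȳ) = √(0.030796382) = 0.17549.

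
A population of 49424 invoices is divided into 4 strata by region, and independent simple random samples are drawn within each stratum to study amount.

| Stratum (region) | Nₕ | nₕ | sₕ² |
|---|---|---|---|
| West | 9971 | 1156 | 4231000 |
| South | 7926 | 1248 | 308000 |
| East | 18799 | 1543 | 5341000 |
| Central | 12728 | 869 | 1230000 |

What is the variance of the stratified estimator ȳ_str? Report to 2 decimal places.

Var(ȳ_str) = Σₕ Wₕ²(1 − fₕ)sₕ²/nₕ with Wₕ = Nₕ/N, N = 49424.
West: Wₕ = 0.20174409; term = 0.20174409²·(1 − 0.11593622)·4231000/1156 = 131.69535.
South: Wₕ = 0.16036743; term = 0.16036743²·(1 − 0.15745647)·308000/1248 = 5.3476236.
East: Wₕ = 0.38036177; term = 0.38036177²·(1 − 0.08207883)·5341000/1543 = 459.68015.
Central: Wₕ = 0.25752671; term = 0.25752671²·(1 − 0.06827467)·1230000/869 = 87.461675.
Sum = 684.1848.

684.18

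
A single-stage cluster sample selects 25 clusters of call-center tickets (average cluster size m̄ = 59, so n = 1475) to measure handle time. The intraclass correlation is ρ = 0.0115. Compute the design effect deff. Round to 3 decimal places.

1.667

deff = 1 + (59 − 1)·0.0115 = 1 + 0.667 = 1.667.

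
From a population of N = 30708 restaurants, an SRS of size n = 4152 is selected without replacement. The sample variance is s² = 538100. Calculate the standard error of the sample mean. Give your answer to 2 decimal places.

Under SRS without replacement, Var(ȳ) = (1 − f)·s²/n with f = n/N = 4152/30708 = 0.13520907.
Var(ȳ) = (1 − 0.13520907)·538100/4152 = 0.86479093·129.60019 = 112.07707.
SE(ȳ) = √(112.07707) = 10.59.

10.59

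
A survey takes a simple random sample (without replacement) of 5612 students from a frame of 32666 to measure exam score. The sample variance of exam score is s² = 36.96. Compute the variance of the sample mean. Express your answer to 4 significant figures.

0.005454

Under SRS without replacement, Var(ȳ) = (1 − f)·s²/n with f = n/N = 5612/32666 = 0.17179942.
Var(ȳ) = (1 − 0.17179942)·36.96/5612 = 0.82820058·0.0065858874 = 0.0054544357.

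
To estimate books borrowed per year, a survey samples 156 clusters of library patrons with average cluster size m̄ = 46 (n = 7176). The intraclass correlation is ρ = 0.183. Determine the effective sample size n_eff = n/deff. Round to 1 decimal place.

deff = 1 + (46 − 1)·0.183 = 1 + 8.235 = 9.235.
n_eff = 7176 / 9.235 = 777.0.

777.0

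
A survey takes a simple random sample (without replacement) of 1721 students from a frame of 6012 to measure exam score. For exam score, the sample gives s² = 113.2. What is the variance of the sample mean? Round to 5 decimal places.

Under SRS without replacement, Var(ȳ) = (1 − f)·s²/n with f = n/N = 1721/6012 = 0.28626081.
Var(ȳ) = (1 − 0.28626081)·113.2/1721 = 0.71373919·0.065775712 = 0.046946703.

0.04695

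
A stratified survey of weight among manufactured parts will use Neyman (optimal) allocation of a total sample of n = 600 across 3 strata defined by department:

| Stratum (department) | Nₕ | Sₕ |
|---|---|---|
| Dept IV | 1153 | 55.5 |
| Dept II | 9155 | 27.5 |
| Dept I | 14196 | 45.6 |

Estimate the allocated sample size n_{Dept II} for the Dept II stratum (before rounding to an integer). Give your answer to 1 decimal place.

Neyman allocation: nₕ = n·NₕSₕ / Σⱼ NⱼSⱼ.
Σ NⱼSⱼ = 1153·55.5 + 9155·27.5 + 14196·45.6 = 963091.6.
n_{Dept II} = 600·9155·27.5 / 963091.6 = 156.8.

156.8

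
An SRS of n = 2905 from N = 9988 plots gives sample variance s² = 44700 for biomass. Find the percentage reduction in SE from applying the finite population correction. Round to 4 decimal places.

f = n/N = 2905/9988 = 0.29084902.
SE_no-fpc = √(s²/n) = 3.9226602; SE_fpc = √((1−f)s²/n) = 3.3033154.
Ratio = √(1−f) = 0.84211103. Reduction = 100·(1 − 0.84211103) = 15.7889%.

15.7889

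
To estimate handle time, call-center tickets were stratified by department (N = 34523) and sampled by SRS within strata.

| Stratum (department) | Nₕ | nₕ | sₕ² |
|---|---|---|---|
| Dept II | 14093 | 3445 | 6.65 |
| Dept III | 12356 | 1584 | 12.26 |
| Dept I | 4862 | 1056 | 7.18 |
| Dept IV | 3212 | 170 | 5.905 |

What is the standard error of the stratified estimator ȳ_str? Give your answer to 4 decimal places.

Var(ȳ_str) = Σₕ Wₕ²(1 − fₕ)sₕ²/nₕ with Wₕ = Nₕ/N, N = 34523.
Dept II: Wₕ = 0.40822061; term = 0.40822061²·(1 − 0.24444760)·6.65/3445 = 2.4304509 × 10^-4.
Dept III: Wₕ = 0.35790632; term = 0.35790632²·(1 − 0.12819683)·12.26/1584 = 8.6435566 × 10^-4.
Dept I: Wₕ = 0.14083365; term = 0.14083365²·(1 − 0.21719457)·7.18/1056 = 1.0556676 × 10^-4.
Dept IV: Wₕ = 0.09303942; term = 0.09303942²·(1 − 0.05292653)·5.905/170 = 2.8476635 × 10^-4.
Sum = 0.0014977339.
SE = √(0.0014977339) = 0.0387.

0.0387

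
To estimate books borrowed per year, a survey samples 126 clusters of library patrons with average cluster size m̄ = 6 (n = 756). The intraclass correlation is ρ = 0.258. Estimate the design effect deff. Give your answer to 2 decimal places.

2.29

deff = 1 + (6 − 1)·0.258 = 1 + 1.29 = 2.29.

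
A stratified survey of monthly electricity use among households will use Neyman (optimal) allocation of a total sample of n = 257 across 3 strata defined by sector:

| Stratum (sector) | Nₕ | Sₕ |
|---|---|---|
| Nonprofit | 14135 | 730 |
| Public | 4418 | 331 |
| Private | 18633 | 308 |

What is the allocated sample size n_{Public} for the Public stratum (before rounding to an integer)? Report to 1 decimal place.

21.5

Neyman allocation: nₕ = n·NₕSₕ / Σⱼ NⱼSⱼ.
Σ NⱼSⱼ = 14135·730 + 4418·331 + 18633·308 = 1.7519872 × 10^7.
n_{Public} = 257·4418·331 / (1.7519872 × 10^7) = 21.5.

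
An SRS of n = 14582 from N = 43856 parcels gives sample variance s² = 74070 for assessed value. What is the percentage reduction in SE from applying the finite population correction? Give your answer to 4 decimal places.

f = n/N = 14582/43856 = 0.33249726.
SE_no-fpc = √(s²/n) = 2.2537857; SE_fpc = √((1−f)s²/n) = 1.8413619.
Ratio = √(1−f) = 0.81700841. Reduction = 100·(1 − 0.81700841) = 18.2992%.

18.2992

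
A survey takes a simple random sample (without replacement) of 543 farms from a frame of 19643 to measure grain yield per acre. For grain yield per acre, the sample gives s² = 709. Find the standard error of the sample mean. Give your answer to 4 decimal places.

1.1268

Under SRS without replacement, Var(ȳ) = (1 − f)·s²/n with f = n/N = 543/19643 = 0.02764344.
Var(ȳ) = (1 − 0.02764344)·709/543 = 0.97235656·1.305709 = 1.2696147.
SE(ȳ) = √(1.2696147) = 1.1268.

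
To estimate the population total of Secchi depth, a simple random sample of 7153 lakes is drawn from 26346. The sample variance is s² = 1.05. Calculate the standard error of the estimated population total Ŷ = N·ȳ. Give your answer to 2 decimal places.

272.45

Var(Ŷ) = N²·Var(ȳ) = N²·(1 − n/N)·s²/n.
f = 7153/26346 = 0.27150232; Var(ȳ) = 0.72849768·1.05/7153 = 1.0693731 × 10^-4.
Var(Ŷ) = 26346² · (1.0693731 × 10^-4) = 74226.44.
SE(Ŷ) = √(74226.44) = 272.45.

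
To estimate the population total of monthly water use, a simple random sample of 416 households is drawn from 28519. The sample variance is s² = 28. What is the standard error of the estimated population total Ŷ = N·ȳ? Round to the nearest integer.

Var(Ŷ) = N²·Var(ȳ) = N²·(1 − n/N)·s²/n.
f = 416/28519 = 0.01458677; Var(ȳ) = 0.98541323·28/416 = 0.066325891.
Var(Ŷ) = 28519² · 0.066325891 = 5.394506 × 10^7.
SE(Ŷ) = √(5.394506 × 10^7) = 7345.

7345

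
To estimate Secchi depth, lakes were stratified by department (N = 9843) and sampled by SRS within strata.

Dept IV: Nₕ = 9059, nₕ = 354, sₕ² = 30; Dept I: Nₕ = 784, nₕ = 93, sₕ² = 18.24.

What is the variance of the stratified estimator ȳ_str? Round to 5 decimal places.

0.07007

Var(ȳ_str) = Σₕ Wₕ²(1 − fₕ)sₕ²/nₕ with Wₕ = Nₕ/N, N = 9843.
Dept IV: Wₕ = 0.92034949; term = 0.92034949²·(1 − 0.03907716)·30/354 = 0.068978232.
Dept I: Wₕ = 0.07965051; term = 0.07965051²·(1 − 0.11862245)·18.24/93 = 0.0010966828.
Sum = 0.070074915.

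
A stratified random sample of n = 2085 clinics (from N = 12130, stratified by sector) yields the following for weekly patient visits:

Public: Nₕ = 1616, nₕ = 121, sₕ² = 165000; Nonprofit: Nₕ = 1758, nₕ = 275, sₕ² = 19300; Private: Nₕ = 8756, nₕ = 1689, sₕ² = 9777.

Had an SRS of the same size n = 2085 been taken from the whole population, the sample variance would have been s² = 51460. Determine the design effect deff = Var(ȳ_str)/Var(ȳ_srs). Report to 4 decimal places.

Var(ȳ_str) = Σ Wₕ²(1−fₕ)sₕ²/nₕ with Wₕ = Nₕ/12130:
  Public: (1616/12130)²·(1−121/1616)·165000/121 = 22.39028
  Nonprofit: (1758/12130)²·(1−275/1758)·19300/275 = 1.2435494
  Private: (8756/12130)²·(1−1689/8756)·9777/1689 = 2.4344183
  → Var(ȳ_str) = 26.068248.
Var(ȳ_srs) = (1 − 2085/12130)·51460/2085 = 20.438681.
deff = 26.068248 / 20.438681 = 1.2754.

1.2754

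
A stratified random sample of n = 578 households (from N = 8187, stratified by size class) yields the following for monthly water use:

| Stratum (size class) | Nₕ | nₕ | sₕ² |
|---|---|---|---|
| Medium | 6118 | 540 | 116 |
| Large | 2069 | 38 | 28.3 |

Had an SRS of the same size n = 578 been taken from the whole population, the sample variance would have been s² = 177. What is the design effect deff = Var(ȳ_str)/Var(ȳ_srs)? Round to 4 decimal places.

Var(ȳ_str) = Σ Wₕ²(1−fₕ)sₕ²/nₕ with Wₕ = Nₕ/8187:
  Medium: (6118/8187)²·(1−540/6118)·116/540 = 0.10937111
  Large: (2069/8187)²·(1−38/2069)·28.3/38 = 0.046689978
  → Var(ȳ_str) = 0.15606109.
Var(ȳ_srs) = (1 − 578/8187)·177/578 = 0.28460873.
deff = 0.15606109 / 0.28460873 = 0.5483.

0.5483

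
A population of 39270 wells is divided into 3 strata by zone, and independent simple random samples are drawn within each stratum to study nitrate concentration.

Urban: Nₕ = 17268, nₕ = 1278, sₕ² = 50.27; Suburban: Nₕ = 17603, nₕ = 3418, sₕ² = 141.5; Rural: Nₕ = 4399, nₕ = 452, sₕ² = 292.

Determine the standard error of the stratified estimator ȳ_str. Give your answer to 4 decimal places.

Var(ȳ_str) = Σₕ Wₕ²(1 − fₕ)sₕ²/nₕ with Wₕ = Nₕ/N, N = 39270.
Urban: Wₕ = 0.43972498; term = 0.43972498²·(1 − 0.07400973)·50.27/1278 = 0.0070428223.
Suburban: Wₕ = 0.44825567; term = 0.44825567²·(1 − 0.19417145)·141.5/3418 = 0.0067031449.
Rural: Wₕ = 0.11201935; term = 0.11201935²·(1 − 0.10275063)·292/452 = 0.0072735043.
Sum = 0.021019472.
SE = √(0.021019472) = 0.1450.

0.1450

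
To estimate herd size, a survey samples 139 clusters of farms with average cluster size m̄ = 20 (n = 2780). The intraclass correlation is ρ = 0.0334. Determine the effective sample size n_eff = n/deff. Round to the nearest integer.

deff = 1 + (20 − 1)·0.0334 = 1 + 0.6346 = 1.6346.
n_eff = 2780 / 1.6346 = 1701.

1701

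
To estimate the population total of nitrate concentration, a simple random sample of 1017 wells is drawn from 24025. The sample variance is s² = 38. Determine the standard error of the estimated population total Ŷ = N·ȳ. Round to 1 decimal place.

4544.7

Var(Ŷ) = N²·Var(ȳ) = N²·(1 − n/N)·s²/n.
f = 1017/24025 = 0.04233091; Var(ȳ) = 0.95766909·38/1017 = 0.035783113.
Var(Ŷ) = 24025² · 0.035783113 = 2.0654035 × 10^7.
SE(Ŷ) = √(2.0654035 × 10^7) = 4544.7.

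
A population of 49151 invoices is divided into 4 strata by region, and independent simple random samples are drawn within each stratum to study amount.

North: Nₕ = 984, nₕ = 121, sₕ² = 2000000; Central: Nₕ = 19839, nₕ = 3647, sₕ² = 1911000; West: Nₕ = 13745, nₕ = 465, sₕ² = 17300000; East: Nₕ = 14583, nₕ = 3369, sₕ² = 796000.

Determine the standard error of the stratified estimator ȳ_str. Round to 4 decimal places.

Var(ȳ_str) = Σₕ Wₕ²(1 − fₕ)sₕ²/nₕ with Wₕ = Nₕ/N, N = 49151.
North: Wₕ = 0.02001994; term = 0.02001994²·(1 − 0.12296748)·2000000/121 = 5.8101294.
Central: Wₕ = 0.40363370; term = 0.40363370²·(1 − 0.18382983)·1911000/3647 = 69.675562.
West: Wₕ = 0.27964843; term = 0.27964843²·(1 − 0.03383048)·17300000/465 = 2811.0674.
East: Wₕ = 0.29669793; term = 0.29669793²·(1 − 0.23102242)·796000/3369 = 15.993914.
Sum = 2902.547.
SE = √(2902.547) = 53.8753.

53.8753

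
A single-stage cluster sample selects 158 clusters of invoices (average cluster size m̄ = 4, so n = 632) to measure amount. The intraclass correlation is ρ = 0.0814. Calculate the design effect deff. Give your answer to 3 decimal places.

deff = 1 + (4 − 1)·0.0814 = 1 + 0.2442 = 1.2442.

1.244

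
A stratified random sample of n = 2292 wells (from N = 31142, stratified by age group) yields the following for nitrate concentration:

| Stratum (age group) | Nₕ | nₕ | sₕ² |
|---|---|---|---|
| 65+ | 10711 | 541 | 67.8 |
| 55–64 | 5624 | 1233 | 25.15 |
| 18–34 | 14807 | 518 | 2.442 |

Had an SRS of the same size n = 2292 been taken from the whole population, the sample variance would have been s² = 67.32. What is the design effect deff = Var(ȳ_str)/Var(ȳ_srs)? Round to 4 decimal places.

0.5742

Var(ȳ_str) = Σ Wₕ²(1−fₕ)sₕ²/nₕ with Wₕ = Nₕ/31142:
  65+: (10711/31142)²·(1−541/10711)·67.8/541 = 0.014076361
  55–64: (5624/31142)²·(1−1233/5624)·25.15/1233 = 5.193865 × 10^-4
  18–34: (14807/31142)²·(1−518/14807)·2.442/518 = 0.0010284704
  → Var(ȳ_str) = 0.015624218.
Var(ȳ_srs) = (1 − 2292/31142)·67.32/2292 = 0.027210017.
deff = 0.015624218 / 0.027210017 = 0.5742.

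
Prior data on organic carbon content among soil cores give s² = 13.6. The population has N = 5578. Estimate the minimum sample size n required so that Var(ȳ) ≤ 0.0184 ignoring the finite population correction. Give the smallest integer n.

740

Without fpc, n₀ = s²/D = 13.6/0.0184 = 739.1304.
Rounding up, n = 740.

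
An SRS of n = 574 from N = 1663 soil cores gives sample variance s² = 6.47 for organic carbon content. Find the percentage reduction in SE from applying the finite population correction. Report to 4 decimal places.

19.0778

f = n/N = 574/1663 = 0.34515935.
SE_no-fpc = √(s²/n) = 0.10616863; SE_fpc = √((1−f)s²/n) = 0.085914014.
Ratio = √(1−f) = 0.80922225. Reduction = 100·(1 − 0.80922225) = 19.0778%.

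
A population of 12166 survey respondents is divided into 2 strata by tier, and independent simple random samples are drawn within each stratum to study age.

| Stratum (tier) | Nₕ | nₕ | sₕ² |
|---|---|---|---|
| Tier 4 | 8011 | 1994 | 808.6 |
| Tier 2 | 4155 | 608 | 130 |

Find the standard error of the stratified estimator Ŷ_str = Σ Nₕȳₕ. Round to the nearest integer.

Var(Ŷ_str) = Σₕ Nₕ²(1 − fₕ)sₕ²/nₕ.
Tier 4: 8011²·(1 − 1994/8011)·808.6/1994 = 1.9546785 × 10^7.
Tier 2: 4155²·(1 − 608/4155)·130/608 = 3.1511711 × 10^6.
Sum = 2.2697956 × 10^7.
SE = √(2.2697956 × 10^7) = 4764.

4764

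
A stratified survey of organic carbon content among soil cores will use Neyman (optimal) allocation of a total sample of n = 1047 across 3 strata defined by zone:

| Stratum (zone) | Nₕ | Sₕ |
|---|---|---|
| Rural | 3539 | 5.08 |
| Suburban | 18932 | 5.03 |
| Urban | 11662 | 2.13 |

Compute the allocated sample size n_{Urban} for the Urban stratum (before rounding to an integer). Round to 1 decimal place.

188.4

Neyman allocation: nₕ = n·NₕSₕ / Σⱼ NⱼSⱼ.
Σ NⱼSⱼ = 3539·5.08 + 18932·5.03 + 11662·2.13 = 138046.14.
n_{Urban} = 1047·11662·2.13 / 138046.14 = 188.4.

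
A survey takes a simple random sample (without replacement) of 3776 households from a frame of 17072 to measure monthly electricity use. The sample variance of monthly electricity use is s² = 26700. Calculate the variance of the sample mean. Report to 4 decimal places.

Under SRS without replacement, Var(ȳ) = (1 − f)·s²/n with f = n/N = 3776/17072 = 0.22118088.
Var(ȳ) = (1 − 0.22118088)·26700/3776 = 0.77881912·7.0709746 = 5.5070102.

5.5070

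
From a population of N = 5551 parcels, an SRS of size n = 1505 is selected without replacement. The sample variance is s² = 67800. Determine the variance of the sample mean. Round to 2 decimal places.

32.84

Under SRS without replacement, Var(ȳ) = (1 − f)·s²/n with f = n/N = 1505/5551 = 0.27112232.
Var(ȳ) = (1 − 0.27112232)·67800/1505 = 0.72887768·45.049834 = 32.835818.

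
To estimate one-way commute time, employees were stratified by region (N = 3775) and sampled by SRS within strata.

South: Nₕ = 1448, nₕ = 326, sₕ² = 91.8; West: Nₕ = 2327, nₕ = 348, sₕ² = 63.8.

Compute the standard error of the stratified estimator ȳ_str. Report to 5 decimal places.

Var(ȳ_str) = Σₕ Wₕ²(1 − fₕ)sₕ²/nₕ with Wₕ = Nₕ/N, N = 3775.
South: Wₕ = 0.38357616; term = 0.38357616²·(1 − 0.22513812)·91.8/326 = 0.032103515.
West: Wₕ = 0.61642384; term = 0.61642384²·(1 − 0.14954878)·63.8/348 = 0.059244727.
Sum = 0.091348242.
SE = √(0.091348242) = 0.30224.

0.30224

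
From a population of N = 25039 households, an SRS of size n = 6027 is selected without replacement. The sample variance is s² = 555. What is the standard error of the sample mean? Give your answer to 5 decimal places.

Under SRS without replacement, Var(ȳ) = (1 − f)·s²/n with f = n/N = 6027/25039 = 0.24070450.
Var(ȳ) = (1 − 0.24070450)·555/6027 = 0.75929550·0.092085615 = 0.069920193.
SE(ȳ) = √(0.069920193) = 0.26442.

0.26442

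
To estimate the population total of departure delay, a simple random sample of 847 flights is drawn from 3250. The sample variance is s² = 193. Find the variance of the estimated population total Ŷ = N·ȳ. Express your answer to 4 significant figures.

Var(Ŷ) = N²·Var(ȳ) = N²·(1 − n/N)·s²/n.
f = 847/3250 = 0.26061538; Var(ȳ) = 0.73938462·193/847 = 0.16847843.
Var(Ŷ) = 3250² · 0.16847843 = 1.7795534 × 10^6.

1.780 × 10^6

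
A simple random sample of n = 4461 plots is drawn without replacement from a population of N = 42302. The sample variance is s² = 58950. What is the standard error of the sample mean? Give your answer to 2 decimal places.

3.44

Under SRS without replacement, Var(ȳ) = (1 − f)·s²/n with f = n/N = 4461/42302 = 0.10545601.
Var(ȳ) = (1 − 0.10545601)·58950/4461 = 0.89454399·13.214526 = 11.820975.
SE(ȳ) = √(11.820975) = 3.44.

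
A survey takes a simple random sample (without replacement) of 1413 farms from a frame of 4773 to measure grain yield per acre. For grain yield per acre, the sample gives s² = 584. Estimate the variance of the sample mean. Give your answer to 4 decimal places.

Under SRS without replacement, Var(ȳ) = (1 − f)·s²/n with f = n/N = 1413/4773 = 0.29604023.
Var(ȳ) = (1 − 0.29604023)·584/1413 = 0.70395977·0.41330502 = 0.29095011.

0.2910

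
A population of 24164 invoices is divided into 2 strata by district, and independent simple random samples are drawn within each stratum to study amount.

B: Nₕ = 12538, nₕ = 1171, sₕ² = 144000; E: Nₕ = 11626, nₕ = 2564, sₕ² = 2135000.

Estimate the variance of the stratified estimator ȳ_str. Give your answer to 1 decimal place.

Var(ȳ_str) = Σₕ Wₕ²(1 − fₕ)sₕ²/nₕ with Wₕ = Nₕ/N, N = 24164.
B: Wₕ = 0.51887105; term = 0.51887105²·(1 − 0.09339608)·144000/1171 = 30.015257.
E: Wₕ = 0.48112895; term = 0.48112895²·(1 − 0.22054017)·2135000/2564 = 150.24381.
Sum = 180.25907.

180.3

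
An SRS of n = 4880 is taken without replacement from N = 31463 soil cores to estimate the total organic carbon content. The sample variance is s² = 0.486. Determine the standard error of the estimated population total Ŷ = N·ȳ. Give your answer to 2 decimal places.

Var(Ŷ) = N²·Var(ȳ) = N²·(1 − n/N)·s²/n.
f = 4880/31463 = 0.15510282; Var(ȳ) = 0.84489718·0.486/4880 = 8.4143449 × 10^-5.
Var(Ŷ) = 31463² · (8.4143449 × 10^-5) = 83295.314.
SE(Ŷ) = √(83295.314) = 288.61.

288.61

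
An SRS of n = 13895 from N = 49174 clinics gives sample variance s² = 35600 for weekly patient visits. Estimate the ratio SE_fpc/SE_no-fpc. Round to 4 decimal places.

0.8470

f = n/N = 13895/49174 = 0.28256802.
SE_no-fpc = √(s²/n) = 1.6006476; SE_fpc = √((1−f)s²/n) = 1.3557702.
Ratio = √(1−f) = 0.84701356.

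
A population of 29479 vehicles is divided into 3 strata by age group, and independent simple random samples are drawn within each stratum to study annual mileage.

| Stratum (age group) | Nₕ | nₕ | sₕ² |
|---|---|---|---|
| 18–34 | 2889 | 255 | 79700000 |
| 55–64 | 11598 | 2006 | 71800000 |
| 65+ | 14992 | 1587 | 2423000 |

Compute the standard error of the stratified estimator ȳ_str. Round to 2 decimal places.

87.59

Var(ȳ_str) = Σₕ Wₕ²(1 − fₕ)sₕ²/nₕ with Wₕ = Nₕ/N, N = 29479.
18–34: Wₕ = 0.09800197; term = 0.09800197²·(1 − 0.08826584)·79700000/255 = 2736.8813.
55–64: Wₕ = 0.39343261; term = 0.39343261²·(1 − 0.17296086)·71800000/2006 = 4582.055.
65+: Wₕ = 0.50856542; term = 0.50856542²·(1 − 0.10585646)·2423000/1587 = 353.08347.
Sum = 7672.0198.
SE = √(7672.0198) = 87.59.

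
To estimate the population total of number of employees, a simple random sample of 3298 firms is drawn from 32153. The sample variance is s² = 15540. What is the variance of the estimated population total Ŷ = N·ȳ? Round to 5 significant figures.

4.3716 × 10^9

Var(Ŷ) = N²·Var(ȳ) = N²·(1 − n/N)·s²/n.
f = 3298/32153 = 0.10257208; Var(ȳ) = 0.89742792·15540/3298 = 4.2286325.
Var(Ŷ) = 32153² · 4.2286325 = 4.3716254 × 10^9.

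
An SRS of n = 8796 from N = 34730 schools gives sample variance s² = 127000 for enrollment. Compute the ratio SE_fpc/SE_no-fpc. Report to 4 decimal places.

0.8641

f = n/N = 8796/34730 = 0.25326807.
SE_no-fpc = √(s²/n) = 3.799787; SE_fpc = √((1−f)s²/n) = 3.2835347.
Ratio = √(1−f) = 0.86413652.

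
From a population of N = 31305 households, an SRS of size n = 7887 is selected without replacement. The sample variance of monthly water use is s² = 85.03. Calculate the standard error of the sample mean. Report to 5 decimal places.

Under SRS without replacement, Var(ȳ) = (1 − f)·s²/n with f = n/N = 7887/31305 = 0.25194058.
Var(ȳ) = (1 − 0.25194058)·85.03/7887 = 0.74805942·0.010781032 = 0.0080648526.
SE(ȳ) = √(0.0080648526) = 0.08980.

0.08980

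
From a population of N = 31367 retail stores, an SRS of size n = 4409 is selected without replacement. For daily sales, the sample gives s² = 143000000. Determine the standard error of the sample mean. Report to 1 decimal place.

Under SRS without replacement, Var(ȳ) = (1 − f)·s²/n with f = n/N = 4409/31367 = 0.14056174.
Var(ȳ) = (1 − 0.14056174)·143000000/4409 = 0.85943826·32433.658 = 27874.727.
SE(ȳ) = √(27874.727) = 167.0.

167.0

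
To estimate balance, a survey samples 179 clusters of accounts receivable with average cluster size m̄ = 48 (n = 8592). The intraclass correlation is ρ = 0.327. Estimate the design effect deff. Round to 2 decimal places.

16.37

deff = 1 + (48 − 1)·0.327 = 1 + 15.369 = 16.369.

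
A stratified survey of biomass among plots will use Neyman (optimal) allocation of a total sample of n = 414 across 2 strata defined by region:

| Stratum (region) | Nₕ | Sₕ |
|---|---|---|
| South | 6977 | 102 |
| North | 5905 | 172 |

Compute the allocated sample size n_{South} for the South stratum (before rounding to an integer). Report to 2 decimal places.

Neyman allocation: nₕ = n·NₕSₕ / Σⱼ NⱼSⱼ.
Σ NⱼSⱼ = 6977·102 + 5905·172 = 1.727314 × 10^6.
n_{South} = 414·6977·102 / (1.727314 × 10^6) = 170.57.

170.57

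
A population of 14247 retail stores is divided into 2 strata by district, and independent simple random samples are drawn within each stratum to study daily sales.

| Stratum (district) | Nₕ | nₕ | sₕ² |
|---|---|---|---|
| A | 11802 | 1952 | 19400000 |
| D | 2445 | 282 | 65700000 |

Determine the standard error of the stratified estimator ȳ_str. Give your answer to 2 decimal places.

108.45

Var(ȳ_str) = Σₕ Wₕ²(1 − fₕ)sₕ²/nₕ with Wₕ = Nₕ/N, N = 14247.
A: Wₕ = 0.82838492; term = 0.82838492²·(1 − 0.16539570)·19400000/1952 = 5692.0264.
D: Wₕ = 0.17161508; term = 0.17161508²·(1 − 0.11533742)·65700000/282 = 6070.2251.
Sum = 11762.252.
SE = √(11762.252) = 108.45.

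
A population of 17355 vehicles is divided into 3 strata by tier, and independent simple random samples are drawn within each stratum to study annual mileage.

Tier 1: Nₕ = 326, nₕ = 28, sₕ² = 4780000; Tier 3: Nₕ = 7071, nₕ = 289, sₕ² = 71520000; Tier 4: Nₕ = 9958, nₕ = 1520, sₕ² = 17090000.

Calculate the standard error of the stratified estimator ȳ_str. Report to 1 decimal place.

Var(ȳ_str) = Σₕ Wₕ²(1 − fₕ)sₕ²/nₕ with Wₕ = Nₕ/N, N = 17355.
Tier 1: Wₕ = 0.01878421; term = 0.01878421²·(1 − 0.08588957)·4780000/28 = 55.062318.
Tier 3: Wₕ = 0.40743302; term = 0.40743302²·(1 − 0.04087116)·71520000/289 = 39402.071.
Tier 4: Wₕ = 0.57378277; term = 0.57378277²·(1 − 0.15264109)·17090000/1520 = 3136.6126.
Sum = 42593.746.
SE = √(42593.746) = 206.4.

206.4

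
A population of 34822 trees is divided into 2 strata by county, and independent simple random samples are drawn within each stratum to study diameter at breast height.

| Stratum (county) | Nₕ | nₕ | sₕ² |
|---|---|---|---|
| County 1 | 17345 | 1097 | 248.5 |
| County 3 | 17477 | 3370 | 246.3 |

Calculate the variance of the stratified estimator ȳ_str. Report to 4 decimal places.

0.0675

Var(ȳ_str) = Σₕ Wₕ²(1 − fₕ)sₕ²/nₕ with Wₕ = Nₕ/N, N = 34822.
County 1: Wₕ = 0.49810465; term = 0.49810465²·(1 − 0.06324589)·248.5/1097 = 0.052648567.
County 3: Wₕ = 0.50189535; term = 0.50189535²·(1 − 0.19282486)·246.3/3370 = 0.014860336.
Sum = 0.067508903.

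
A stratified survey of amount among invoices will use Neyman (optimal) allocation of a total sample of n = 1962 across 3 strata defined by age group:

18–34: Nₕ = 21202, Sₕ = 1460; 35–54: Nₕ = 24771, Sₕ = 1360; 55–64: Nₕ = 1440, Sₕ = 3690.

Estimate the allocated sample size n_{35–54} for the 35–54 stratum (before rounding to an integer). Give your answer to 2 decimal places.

944.82

Neyman allocation: nₕ = n·NₕSₕ / Σⱼ NⱼSⱼ.
Σ NⱼSⱼ = 21202·1460 + 24771·1360 + 1440·3690 = 6.995708 × 10^7.
n_{35–54} = 1962·24771·1360 / (6.995708 × 10^7) = 944.82.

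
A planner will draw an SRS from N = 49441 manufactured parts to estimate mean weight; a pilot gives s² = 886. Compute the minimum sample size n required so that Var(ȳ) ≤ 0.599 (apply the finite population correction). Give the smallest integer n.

Without fpc, n₀ = s²/D = 886/0.599 = 1479.1319.
With fpc, (1 − n/N)·s²/n ≤ D requires n ≥ n₀/(1 + n₀/N) = 1479.1319/(1 + 1479.1319/49441) = 1436.1660.
Rounding up, n = 1437.

1437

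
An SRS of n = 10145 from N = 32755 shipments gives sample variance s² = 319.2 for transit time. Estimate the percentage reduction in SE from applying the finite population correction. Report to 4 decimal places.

16.9171

f = n/N = 10145/32755 = 0.30972371.
SE_no-fpc = √(s²/n) = 0.17738031; SE_fpc = √((1−f)s²/n) = 0.14737265.
Ratio = √(1−f) = 0.83082868. Reduction = 100·(1 − 0.83082868) = 16.9171%.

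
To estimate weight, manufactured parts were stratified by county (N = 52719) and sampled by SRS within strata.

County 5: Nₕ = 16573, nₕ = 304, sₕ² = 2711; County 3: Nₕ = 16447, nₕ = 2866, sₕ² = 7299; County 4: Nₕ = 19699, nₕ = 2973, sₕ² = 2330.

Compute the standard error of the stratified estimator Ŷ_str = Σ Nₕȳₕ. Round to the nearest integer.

Var(Ŷ_str) = Σₕ Nₕ²(1 − fₕ)sₕ²/nₕ.
County 5: 16573²·(1 − 304/16573)·2711/304 = 2.404462 × 10^9.
County 3: 16447²·(1 − 2866/16447)·7299/2866 = 5.6886029 × 10^8.
County 4: 19699²·(1 − 2973/19699)·2330/2973 = 2.582244 × 10^8.
Sum = 3.2315467 × 10^9.
SE = √(3.2315467 × 10^9) = 56847.

56847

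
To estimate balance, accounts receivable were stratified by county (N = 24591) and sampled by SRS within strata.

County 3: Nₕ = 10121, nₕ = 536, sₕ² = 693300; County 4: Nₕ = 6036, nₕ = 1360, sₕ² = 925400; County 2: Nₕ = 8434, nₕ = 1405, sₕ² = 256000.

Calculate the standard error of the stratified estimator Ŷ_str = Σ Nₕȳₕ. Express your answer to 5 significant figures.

394320

Var(Ŷ_str) = Σₕ Nₕ²(1 − fₕ)sₕ²/nₕ.
County 3: 10121²·(1 − 536/10121)·693300/536 = 1.2547926 × 10^11.
County 4: 6036²·(1 − 1360/6036)·925400/1360 = 1.9205 × 10^10.
County 2: 8434²·(1 − 1405/8434)·256000/1405 = 1.0801667 × 10^10.
Sum = 1.5548593 × 10^11.
SE = √(1.5548593 × 10^11) = 394320.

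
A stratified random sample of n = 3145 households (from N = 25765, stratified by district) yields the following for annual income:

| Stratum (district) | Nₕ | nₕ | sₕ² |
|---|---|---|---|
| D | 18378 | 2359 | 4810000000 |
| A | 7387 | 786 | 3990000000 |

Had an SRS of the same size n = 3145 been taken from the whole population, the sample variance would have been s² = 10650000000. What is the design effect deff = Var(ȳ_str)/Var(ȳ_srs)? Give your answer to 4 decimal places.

0.4296

Var(ȳ_str) = Σ Wₕ²(1−fₕ)sₕ²/nₕ with Wₕ = Nₕ/25765:
  D: (18378/25765)²·(1−2359/18378)·4810000000/2359 = 904254.11
  A: (7387/25765)²·(1−786/7387)·3990000000/786 = 372878.97
  → Var(ȳ_str) = 1.2771331 × 10^6.
Var(ȳ_srs) = (1 − 3145/25765)·10650000000/3145 = 2.9729761 × 10^6.
deff = (1.2771331 × 10^6) / (2.9729761 × 10^6) = 0.4296.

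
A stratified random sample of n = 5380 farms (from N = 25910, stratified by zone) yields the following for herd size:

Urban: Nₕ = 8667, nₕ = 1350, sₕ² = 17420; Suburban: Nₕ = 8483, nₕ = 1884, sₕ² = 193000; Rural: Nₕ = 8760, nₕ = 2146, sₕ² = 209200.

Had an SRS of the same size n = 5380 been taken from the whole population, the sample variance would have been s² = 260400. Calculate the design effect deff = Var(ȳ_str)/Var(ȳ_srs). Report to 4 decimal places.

Var(ȳ_str) = Σ Wₕ²(1−fₕ)sₕ²/nₕ with Wₕ = Nₕ/25910:
  Urban: (8667/25910)²·(1−1350/8667)·17420/1350 = 1.2189374
  Suburban: (8483/25910)²·(1−1884/8483)·193000/1884 = 8.5421891
  Rural: (8760/25910)²·(1−2146/8760)·209200/2146 = 8.4132818
  → Var(ȳ_str) = 18.174408.
Var(ȳ_srs) = (1 − 5380/25910)·260400/5380 = 38.351313.
deff = 18.174408 / 38.351313 = 0.4739.

0.4739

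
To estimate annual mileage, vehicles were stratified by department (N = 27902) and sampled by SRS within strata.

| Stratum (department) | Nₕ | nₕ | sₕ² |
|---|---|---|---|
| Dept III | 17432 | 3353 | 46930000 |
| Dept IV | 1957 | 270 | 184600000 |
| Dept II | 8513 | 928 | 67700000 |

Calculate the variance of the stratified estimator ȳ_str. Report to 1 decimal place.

Var(ȳ_str) = Σₕ Wₕ²(1 − fₕ)sₕ²/nₕ with Wₕ = Nₕ/N, N = 27902.
Dept III: Wₕ = 0.62475808; term = 0.62475808²·(1 − 0.19234741)·46930000/3353 = 4412.3033.
Dept IV: Wₕ = 0.07013834; term = 0.07013834²·(1 − 0.13796627)·184600000/270 = 2899.3669.
Dept II: Wₕ = 0.30510358; term = 0.30510358²·(1 − 0.10900975)·67700000/928 = 6050.7365.
Sum = 13362.407.

13362.4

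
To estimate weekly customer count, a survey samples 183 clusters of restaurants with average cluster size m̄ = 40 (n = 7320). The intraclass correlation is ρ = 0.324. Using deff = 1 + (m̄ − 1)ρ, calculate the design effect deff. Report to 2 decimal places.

13.64

deff = 1 + (40 − 1)·0.324 = 1 + 12.636 = 13.636.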